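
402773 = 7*57539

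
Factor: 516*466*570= 2^4*3^2*5^1*19^1*43^1 * 233^1 = 137059920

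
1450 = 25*58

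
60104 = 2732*22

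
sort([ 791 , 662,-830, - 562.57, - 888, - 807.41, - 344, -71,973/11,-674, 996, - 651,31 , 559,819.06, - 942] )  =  [ - 942, - 888,-830, - 807.41 , - 674, - 651, - 562.57, - 344, - 71, 31, 973/11 , 559,662,  791,819.06, 996]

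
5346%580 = 126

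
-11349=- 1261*9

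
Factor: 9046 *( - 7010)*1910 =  - 121117798600 = - 2^3*5^2*191^1*701^1*4523^1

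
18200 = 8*2275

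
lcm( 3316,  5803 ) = 23212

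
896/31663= 896/31663  =  0.03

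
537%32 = 25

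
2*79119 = 158238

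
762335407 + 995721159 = 1758056566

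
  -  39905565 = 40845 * ( - 977)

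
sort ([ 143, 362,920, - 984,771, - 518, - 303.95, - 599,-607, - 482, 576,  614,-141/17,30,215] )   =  [  -  984,-607,  -  599, -518, - 482, - 303.95, - 141/17,30,143,215,362, 576,614, 771,  920 ]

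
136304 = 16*8519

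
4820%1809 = 1202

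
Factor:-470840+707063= 236223 = 3^3 * 13^1*673^1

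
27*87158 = 2353266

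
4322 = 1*4322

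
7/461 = 7/461 = 0.02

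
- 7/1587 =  - 7/1587=- 0.00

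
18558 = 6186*3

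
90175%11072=1599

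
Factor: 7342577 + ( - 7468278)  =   - 125701  =  - 337^1*373^1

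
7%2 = 1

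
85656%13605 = 4026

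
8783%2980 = 2823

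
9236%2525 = 1661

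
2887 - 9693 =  - 6806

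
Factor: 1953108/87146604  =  3^( - 3)*227^1*239^1*89657^( - 1 ) = 54253/2420739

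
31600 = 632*50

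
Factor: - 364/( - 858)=14/33=2^1*3^( - 1 )*7^1*11^( - 1 )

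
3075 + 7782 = 10857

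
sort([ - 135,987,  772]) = [ -135,772, 987] 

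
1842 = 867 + 975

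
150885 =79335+71550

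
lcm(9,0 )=0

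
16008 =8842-  -  7166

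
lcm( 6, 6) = 6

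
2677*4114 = 11013178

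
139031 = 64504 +74527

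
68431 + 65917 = 134348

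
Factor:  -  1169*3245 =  - 5^1*7^1*11^1 * 59^1*167^1 = - 3793405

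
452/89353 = 452/89353= 0.01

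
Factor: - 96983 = -293^1*331^1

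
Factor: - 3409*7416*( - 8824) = 2^6*3^2 * 7^1*103^1* 487^1*1103^1= 223080814656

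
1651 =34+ 1617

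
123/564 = 41/188 = 0.22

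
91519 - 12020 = 79499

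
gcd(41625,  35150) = 925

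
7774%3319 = 1136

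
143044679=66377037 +76667642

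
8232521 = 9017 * 913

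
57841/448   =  129 + 7/64 =129.11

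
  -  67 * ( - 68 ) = 4556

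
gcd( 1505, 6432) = 1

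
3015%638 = 463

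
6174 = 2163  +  4011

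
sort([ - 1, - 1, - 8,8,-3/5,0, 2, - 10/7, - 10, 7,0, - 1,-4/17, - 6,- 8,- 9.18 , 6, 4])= [ - 10, - 9.18, -8,-8, - 6, -10/7, - 1, - 1, - 1, - 3/5, - 4/17,0,0,2,4,6,7,8 ] 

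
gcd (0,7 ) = 7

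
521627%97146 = 35897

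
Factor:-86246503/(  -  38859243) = 3^(-1)*7^1* 347^1 * 35507^1*12953081^(-1)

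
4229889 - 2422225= 1807664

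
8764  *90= 788760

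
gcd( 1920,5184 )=192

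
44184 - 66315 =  - 22131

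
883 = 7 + 876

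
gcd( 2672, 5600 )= 16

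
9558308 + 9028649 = 18586957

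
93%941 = 93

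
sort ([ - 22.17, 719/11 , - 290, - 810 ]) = [- 810,- 290, - 22.17,719/11] 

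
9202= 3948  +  5254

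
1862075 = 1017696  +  844379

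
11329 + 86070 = 97399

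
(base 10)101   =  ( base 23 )49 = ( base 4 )1211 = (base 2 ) 1100101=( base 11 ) 92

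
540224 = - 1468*( - 368 )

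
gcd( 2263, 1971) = 73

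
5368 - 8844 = - 3476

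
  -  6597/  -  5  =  6597/5 = 1319.40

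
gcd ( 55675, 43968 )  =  1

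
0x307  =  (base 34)mr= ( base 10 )775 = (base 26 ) 13l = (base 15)36a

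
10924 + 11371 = 22295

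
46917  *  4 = 187668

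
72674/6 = 36337/3= 12112.33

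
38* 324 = 12312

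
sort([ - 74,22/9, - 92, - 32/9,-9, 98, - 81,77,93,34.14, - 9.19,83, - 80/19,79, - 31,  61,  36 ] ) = [ - 92, - 81, - 74, - 31, - 9.19,- 9, - 80/19, - 32/9,22/9,34.14,  36 , 61, 77,79,83, 93, 98]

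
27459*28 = 768852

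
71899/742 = 71899/742 = 96.90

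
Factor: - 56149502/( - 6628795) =2^1*5^( - 1)*83^( - 1)*15973^( - 1 )*28074751^1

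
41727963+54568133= 96296096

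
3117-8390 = -5273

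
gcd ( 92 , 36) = 4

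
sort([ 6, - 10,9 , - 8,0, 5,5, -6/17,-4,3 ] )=[  -  10, - 8,  -  4,  -  6/17,  0,  3,5, 5,6,  9]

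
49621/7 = 49621/7 = 7088.71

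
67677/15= 4511 + 4/5= 4511.80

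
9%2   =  1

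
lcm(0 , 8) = 0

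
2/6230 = 1/3115= 0.00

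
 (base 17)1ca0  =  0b10000101100111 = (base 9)12651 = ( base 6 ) 103331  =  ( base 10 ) 8551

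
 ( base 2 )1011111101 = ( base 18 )269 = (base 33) n6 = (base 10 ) 765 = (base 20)1i5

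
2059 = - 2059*(  -  1 ) 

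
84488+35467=119955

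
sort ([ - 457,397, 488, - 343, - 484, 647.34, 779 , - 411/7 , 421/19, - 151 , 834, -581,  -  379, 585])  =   [- 581, - 484,-457,-379, - 343, - 151, - 411/7 , 421/19, 397,488 , 585,647.34,779, 834] 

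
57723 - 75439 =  - 17716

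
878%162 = 68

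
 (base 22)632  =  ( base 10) 2972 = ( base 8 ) 5634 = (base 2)101110011100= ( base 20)78C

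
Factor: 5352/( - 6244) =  -6/7 = - 2^1* 3^1 * 7^( - 1)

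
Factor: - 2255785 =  - 5^1*7^1*64451^1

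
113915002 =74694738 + 39220264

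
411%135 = 6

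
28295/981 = 28+827/981 = 28.84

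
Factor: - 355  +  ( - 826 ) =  - 1181 = - 1181^1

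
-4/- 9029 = 4/9029 = 0.00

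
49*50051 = 2452499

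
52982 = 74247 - 21265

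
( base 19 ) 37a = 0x4CA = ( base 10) 1226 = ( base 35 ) 101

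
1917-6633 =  - 4716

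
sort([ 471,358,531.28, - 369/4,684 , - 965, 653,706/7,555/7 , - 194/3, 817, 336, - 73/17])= [ - 965, - 369/4 , - 194/3,  -  73/17, 555/7,706/7, 336, 358, 471,531.28, 653, 684, 817]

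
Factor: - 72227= -72227^1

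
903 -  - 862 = 1765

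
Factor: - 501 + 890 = 389= 389^1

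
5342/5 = 5342/5 = 1068.40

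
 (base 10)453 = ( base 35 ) cx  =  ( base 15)203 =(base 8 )705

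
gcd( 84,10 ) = 2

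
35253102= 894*39433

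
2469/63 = 823/21 = 39.19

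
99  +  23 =122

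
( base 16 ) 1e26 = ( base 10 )7718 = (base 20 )j5i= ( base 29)954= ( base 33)72t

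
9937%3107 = 616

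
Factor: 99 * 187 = 3^2*11^2 * 17^1 = 18513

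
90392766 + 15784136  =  106176902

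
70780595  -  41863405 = 28917190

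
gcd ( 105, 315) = 105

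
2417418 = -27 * (  -  89534)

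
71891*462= 33213642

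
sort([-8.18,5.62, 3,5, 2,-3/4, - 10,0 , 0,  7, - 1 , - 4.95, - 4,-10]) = [ - 10, - 10, - 8.18, - 4.95 , - 4, -1 , - 3/4,0,  0, 2, 3 , 5, 5.62,7]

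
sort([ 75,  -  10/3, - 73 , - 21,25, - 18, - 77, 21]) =[ - 77 ,  -  73,  -  21, - 18 ,  -  10/3,21, 25,75 ] 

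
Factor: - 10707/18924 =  - 43/76 = - 2^( -2)*19^( - 1)* 43^1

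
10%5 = 0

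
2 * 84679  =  169358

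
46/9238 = 23/4619 = 0.00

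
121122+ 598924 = 720046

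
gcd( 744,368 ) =8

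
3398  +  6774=10172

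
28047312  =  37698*744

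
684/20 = 171/5 = 34.20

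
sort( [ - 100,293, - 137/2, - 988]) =[-988, - 100 ,-137/2, 293 ]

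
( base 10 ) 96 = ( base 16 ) 60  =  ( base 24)40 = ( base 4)1200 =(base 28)3C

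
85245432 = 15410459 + 69834973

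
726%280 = 166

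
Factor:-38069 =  - 38069^1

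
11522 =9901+1621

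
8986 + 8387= 17373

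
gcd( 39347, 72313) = 1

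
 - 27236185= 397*( - 68605) 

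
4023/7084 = 4023/7084=0.57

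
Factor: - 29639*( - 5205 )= 3^1*5^1 *107^1*277^1 *347^1 =154270995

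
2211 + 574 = 2785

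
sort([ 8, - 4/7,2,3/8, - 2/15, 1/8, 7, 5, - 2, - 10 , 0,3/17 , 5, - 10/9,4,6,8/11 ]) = [ - 10, - 2, - 10/9, - 4/7,-2/15,0,1/8,3/17,  3/8,8/11 , 2,4,5, 5, 6,7, 8]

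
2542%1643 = 899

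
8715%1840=1355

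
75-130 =-55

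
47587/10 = 4758  +  7/10 = 4758.70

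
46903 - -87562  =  134465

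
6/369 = 2/123 = 0.02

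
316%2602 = 316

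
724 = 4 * 181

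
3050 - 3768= - 718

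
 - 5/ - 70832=5/70832 = 0.00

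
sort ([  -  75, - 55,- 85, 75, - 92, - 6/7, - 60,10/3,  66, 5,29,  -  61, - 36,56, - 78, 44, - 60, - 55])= [  -  92,  -  85,-78 , - 75, - 61, - 60 , - 60, - 55, - 55,-36, - 6/7,10/3,5,29,44, 56,66,75] 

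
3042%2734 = 308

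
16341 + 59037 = 75378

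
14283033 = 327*43679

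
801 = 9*89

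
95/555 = 19/111 = 0.17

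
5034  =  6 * 839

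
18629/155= 120 + 29/155 = 120.19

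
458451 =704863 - 246412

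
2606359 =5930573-3324214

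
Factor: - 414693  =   - 3^3 *15359^1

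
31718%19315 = 12403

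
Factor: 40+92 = 2^2*3^1*11^1 = 132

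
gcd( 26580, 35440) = 8860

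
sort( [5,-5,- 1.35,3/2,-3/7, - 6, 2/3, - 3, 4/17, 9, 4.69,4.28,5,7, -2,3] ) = [ - 6, - 5,- 3, - 2, - 1.35, - 3/7,4/17,2/3,  3/2, 3, 4.28,  4.69, 5 , 5, 7,9]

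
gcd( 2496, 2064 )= 48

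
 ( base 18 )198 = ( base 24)ke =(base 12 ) 352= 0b111101110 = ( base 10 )494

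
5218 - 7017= -1799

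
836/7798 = 418/3899 = 0.11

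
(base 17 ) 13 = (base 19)11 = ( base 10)20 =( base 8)24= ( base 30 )k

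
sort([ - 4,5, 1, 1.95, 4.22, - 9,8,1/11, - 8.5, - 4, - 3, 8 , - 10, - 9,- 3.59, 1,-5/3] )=[  -  10, - 9, - 9, - 8.5, - 4, - 4, - 3.59, - 3, - 5/3, 1/11,1, 1, 1.95, 4.22, 5, 8, 8 ]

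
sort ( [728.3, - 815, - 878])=[ - 878, - 815, 728.3]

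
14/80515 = 14/80515 = 0.00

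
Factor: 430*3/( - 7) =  - 2^1  *  3^1 * 5^1 * 7^(- 1 ) * 43^1=   - 1290/7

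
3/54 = 1/18 = 0.06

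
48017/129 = 372+ 29/129 = 372.22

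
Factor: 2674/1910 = 7/5= 5^( - 1 )*7^1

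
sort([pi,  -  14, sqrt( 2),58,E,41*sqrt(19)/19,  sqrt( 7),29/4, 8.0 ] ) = [-14,sqrt (2 ) , sqrt( 7 ),E, pi,29/4,8.0,41*sqrt(19 )/19, 58] 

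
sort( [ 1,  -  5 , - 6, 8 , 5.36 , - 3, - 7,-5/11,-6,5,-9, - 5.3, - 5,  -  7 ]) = [ - 9 , - 7 ,-7, - 6,-6, - 5.3, - 5, - 5,-3, - 5/11 , 1,  5, 5.36, 8 ]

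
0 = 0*64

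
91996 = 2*45998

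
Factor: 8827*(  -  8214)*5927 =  - 429737004606 = -2^1*3^1*7^1*13^1*37^2*97^1* 5927^1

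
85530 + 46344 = 131874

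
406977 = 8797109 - 8390132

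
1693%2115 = 1693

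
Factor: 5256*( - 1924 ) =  - 10112544=-2^5*3^2*13^1*37^1 * 73^1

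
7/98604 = 7/98604 = 0.00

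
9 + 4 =13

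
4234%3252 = 982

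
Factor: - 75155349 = - 3^1*25051783^1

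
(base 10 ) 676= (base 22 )18g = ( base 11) 565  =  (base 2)1010100100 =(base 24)144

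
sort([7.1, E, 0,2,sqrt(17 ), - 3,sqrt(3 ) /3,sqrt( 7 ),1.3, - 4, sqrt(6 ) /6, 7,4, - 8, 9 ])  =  [ -8, - 4, - 3, 0,sqrt(6) /6,  sqrt( 3 ) /3,1.3,2, sqrt(7 ), E,4,sqrt( 17), 7, 7.1,9 ] 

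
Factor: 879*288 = 253152 = 2^5*3^3 *293^1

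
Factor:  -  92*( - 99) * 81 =2^2 * 3^6*11^1*23^1  =  737748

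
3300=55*60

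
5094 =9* 566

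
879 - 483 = 396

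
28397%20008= 8389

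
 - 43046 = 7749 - 50795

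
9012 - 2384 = 6628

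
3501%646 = 271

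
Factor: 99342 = 2^1*3^2*5519^1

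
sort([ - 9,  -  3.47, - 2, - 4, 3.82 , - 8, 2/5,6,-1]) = [ - 9, -8 , - 4, - 3.47 , - 2, - 1, 2/5, 3.82,6]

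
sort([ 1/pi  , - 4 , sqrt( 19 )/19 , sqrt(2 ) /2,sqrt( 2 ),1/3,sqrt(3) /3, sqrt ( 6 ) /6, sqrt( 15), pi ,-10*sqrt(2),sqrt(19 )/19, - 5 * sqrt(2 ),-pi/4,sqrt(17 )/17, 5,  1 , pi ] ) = [ - 10*sqrt(2 ),  -  5 *sqrt ( 2), - 4, - pi/4 , sqrt( 19)/19 , sqrt(19) /19,sqrt(17 ) /17,1/pi, 1/3 , sqrt( 6) /6,sqrt(3)/3,sqrt(2) /2 , 1, sqrt( 2 ),pi,  pi, sqrt (15 ), 5 ] 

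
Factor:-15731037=-3^3*7^1 * 83233^1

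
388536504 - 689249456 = - 300712952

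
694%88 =78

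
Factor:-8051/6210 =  - 2^(  -  1) * 3^( - 3) * 5^( - 1)*23^( - 1)*83^1*97^1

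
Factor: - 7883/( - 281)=281^( - 1 )* 7883^1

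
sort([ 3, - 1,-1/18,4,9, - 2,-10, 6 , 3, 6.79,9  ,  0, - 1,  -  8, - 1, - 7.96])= [ - 10, - 8, - 7.96, - 2, - 1, - 1,-1, - 1/18 , 0,3, 3, 4,6, 6.79,9, 9 ] 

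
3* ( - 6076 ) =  - 18228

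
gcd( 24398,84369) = 1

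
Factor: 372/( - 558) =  - 2/3 = - 2^1*3^( - 1 )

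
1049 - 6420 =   -  5371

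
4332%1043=160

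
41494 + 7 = 41501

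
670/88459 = 670/88459 = 0.01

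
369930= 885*418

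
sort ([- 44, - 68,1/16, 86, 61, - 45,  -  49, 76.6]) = [ - 68 ,-49,-45, - 44, 1/16,61,76.6,86]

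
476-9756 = -9280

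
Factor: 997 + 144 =1141 = 7^1*163^1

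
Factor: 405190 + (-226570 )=178620 = 2^2*3^1*  5^1 * 13^1*229^1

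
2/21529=2/21529 = 0.00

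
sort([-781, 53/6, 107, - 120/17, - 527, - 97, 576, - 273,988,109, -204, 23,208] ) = [-781, - 527, - 273,-204,-97, - 120/17, 53/6,23,107,109,208,576,988]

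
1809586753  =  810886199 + 998700554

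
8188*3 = 24564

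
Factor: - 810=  - 2^1*3^4*5^1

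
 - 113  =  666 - 779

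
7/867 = 7/867 = 0.01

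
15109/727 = 15109/727 = 20.78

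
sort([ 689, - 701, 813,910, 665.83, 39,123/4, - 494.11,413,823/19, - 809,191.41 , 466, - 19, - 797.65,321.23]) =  [-809, - 797.65, - 701, - 494.11, - 19, 123/4, 39 , 823/19,  191.41, 321.23,  413 , 466 , 665.83,689 , 813 , 910 ]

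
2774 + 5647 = 8421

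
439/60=439/60 = 7.32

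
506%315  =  191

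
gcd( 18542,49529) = 1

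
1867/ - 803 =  - 1867/803 = -  2.33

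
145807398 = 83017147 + 62790251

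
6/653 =6/653= 0.01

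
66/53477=66/53477= 0.00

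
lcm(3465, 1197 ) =65835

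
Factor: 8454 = 2^1 * 3^1*1409^1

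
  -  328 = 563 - 891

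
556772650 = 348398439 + 208374211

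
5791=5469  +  322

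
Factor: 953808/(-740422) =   -  476904/370211 = -  2^3*3^1*31^1*239^( -1)*641^1*1549^ ( - 1 )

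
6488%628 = 208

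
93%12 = 9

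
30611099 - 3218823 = 27392276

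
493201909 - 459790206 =33411703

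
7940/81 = 98 + 2/81=98.02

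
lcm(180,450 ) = 900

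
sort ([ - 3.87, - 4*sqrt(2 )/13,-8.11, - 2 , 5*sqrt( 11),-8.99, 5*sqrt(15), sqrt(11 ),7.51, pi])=[ - 8.99, - 8.11,  -  3.87, - 2, - 4*sqrt(2) /13, pi,sqrt ( 11 ), 7.51, 5*sqrt( 11),5*sqrt(15 )] 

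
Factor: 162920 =2^3*5^1*4073^1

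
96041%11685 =2561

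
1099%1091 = 8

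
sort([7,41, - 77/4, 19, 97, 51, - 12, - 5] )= [  -  77/4, - 12, - 5 , 7,19,41 , 51,97]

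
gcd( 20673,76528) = 1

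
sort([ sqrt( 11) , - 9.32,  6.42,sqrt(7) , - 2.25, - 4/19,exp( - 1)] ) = [-9.32,-2.25,-4/19,exp ( - 1),sqrt( 7),sqrt( 11),6.42 ]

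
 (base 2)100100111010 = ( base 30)2im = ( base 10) 2362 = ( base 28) 30A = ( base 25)3jc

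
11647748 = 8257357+3390391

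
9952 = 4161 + 5791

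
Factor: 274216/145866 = 2^2 * 3^ ( - 1)*7^ ( - 1) *23^( - 1)*227^1 = 908/483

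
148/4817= 148/4817 = 0.03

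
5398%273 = 211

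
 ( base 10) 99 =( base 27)3I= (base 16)63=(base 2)1100011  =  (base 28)3F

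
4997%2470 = 57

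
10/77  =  10/77 = 0.13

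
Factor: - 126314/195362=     -  23^( - 1)*31^ ( - 1)*461^1 = - 461/713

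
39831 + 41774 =81605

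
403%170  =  63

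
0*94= 0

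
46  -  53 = -7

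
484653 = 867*559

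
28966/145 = 28966/145 = 199.77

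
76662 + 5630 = 82292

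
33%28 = 5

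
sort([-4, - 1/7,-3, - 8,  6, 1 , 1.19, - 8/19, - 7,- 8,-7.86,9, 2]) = [ - 8, -8, -7.86, - 7, - 4, - 3, - 8/19, - 1/7,1, 1.19, 2, 6,9]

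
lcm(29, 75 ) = 2175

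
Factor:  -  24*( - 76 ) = 2^5*3^1*19^1 = 1824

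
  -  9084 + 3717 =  - 5367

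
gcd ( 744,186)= 186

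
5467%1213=615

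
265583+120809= 386392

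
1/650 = 1/650 = 0.00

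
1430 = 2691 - 1261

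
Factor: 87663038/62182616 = 2^( - 2)*23^( - 1 )*337949^( - 1)*43831519^1=43831519/31091308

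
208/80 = 13/5=2.60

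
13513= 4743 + 8770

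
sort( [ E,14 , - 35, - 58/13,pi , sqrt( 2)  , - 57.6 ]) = [  -  57.6, - 35, - 58/13,sqrt( 2 ),E,pi, 14 ] 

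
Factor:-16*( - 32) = 512 = 2^9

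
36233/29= 1249+12/29=1249.41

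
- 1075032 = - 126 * 8532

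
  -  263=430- 693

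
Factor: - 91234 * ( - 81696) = 2^6*3^1*11^2*13^1*23^1*29^1*37^1 = 7453452864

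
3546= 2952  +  594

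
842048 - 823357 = 18691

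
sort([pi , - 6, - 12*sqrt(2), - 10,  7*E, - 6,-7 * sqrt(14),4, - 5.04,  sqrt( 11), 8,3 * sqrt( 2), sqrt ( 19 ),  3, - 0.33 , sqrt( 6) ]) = [ - 7*sqrt(14 ), - 12 * sqrt( 2 ), - 10, - 6, - 6, - 5.04, - 0.33,  sqrt( 6), 3,pi,sqrt ( 11 ),  4 , 3*sqrt (2 ),sqrt( 19 ), 8 , 7*E ] 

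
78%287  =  78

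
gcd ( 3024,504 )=504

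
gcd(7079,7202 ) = 1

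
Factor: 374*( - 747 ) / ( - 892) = 2^( - 1)*3^2*11^1*17^1*83^1  *223^( - 1) = 139689/446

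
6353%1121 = 748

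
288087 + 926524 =1214611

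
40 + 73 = 113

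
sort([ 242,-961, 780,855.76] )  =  [-961, 242 , 780 , 855.76 ]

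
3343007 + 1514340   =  4857347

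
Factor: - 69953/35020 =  - 2^( - 2)*5^( - 1)*13^1* 17^(-1 )*103^ ( - 1)*5381^1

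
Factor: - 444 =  - 2^2*3^1 * 37^1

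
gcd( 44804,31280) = 92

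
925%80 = 45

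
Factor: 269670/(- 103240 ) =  -2^( - 2) *3^1 *29^( - 1) * 101^1 = - 303/116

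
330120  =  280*1179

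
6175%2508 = 1159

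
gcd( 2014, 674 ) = 2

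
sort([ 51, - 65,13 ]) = [ - 65, 13, 51 ]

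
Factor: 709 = 709^1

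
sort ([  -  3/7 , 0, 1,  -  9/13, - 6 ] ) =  [  -  6, - 9/13, - 3/7,0 , 1 ] 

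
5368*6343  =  34049224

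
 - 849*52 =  - 44148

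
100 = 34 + 66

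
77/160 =77/160=0.48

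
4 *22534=90136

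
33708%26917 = 6791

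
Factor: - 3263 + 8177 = 2^1*3^3*7^1*13^1 = 4914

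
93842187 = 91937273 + 1904914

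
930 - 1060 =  - 130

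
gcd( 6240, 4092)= 12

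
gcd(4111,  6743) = 1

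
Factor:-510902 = -2^1 * 7^1 * 36493^1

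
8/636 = 2/159 = 0.01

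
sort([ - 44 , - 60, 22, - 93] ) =[-93, - 60 ,- 44,22] 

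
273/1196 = 21/92 =0.23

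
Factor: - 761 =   -  761^1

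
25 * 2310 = 57750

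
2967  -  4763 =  - 1796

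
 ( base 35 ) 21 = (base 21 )38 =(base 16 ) 47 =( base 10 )71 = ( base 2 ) 1000111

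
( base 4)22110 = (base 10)660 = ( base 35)iu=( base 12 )470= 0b1010010100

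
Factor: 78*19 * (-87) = -2^1*3^2*13^1*19^1* 29^1 = -128934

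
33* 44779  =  1477707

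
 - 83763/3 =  -27921= - 27921.00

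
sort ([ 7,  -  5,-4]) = [-5,- 4,  7 ] 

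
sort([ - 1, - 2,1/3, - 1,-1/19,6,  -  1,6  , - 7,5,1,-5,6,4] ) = [ - 7, - 5, - 2, - 1, - 1, - 1, - 1/19,1/3, 1,  4,5, 6,6,6 ] 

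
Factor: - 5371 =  - 41^1*131^1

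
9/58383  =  1/6487 = 0.00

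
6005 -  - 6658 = 12663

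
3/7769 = 3/7769 = 0.00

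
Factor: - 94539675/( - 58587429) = 31513225/19529143 = 5^2*673^1* 1873^1*19529143^(  -  1)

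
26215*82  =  2149630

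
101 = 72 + 29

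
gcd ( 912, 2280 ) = 456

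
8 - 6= 2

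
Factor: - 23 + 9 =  - 2^1*7^1 = - 14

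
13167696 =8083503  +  5084193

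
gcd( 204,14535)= 51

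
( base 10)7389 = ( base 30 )869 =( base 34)6db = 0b1110011011101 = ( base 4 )1303131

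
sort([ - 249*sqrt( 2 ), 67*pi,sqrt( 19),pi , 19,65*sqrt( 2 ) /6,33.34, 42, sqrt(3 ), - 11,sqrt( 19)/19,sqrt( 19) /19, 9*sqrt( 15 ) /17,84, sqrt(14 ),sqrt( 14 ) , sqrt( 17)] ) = [ - 249 * sqrt( 2), - 11,sqrt(19) /19,sqrt( 19) /19,sqrt( 3),9*sqrt(15) /17, pi, sqrt(14 ), sqrt( 14 ),sqrt( 17 ), sqrt( 19),65 * sqrt(2)/6, 19,33.34,42,84, 67*pi]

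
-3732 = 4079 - 7811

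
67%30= 7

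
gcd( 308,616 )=308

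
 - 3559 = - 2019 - 1540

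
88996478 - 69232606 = 19763872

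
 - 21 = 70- 91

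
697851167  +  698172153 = 1396023320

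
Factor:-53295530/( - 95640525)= 10659106/19128105 = 2^1*3^( - 2)*5^(-1) * 127^ ( - 1 ) * 709^1 * 3347^(-1)*7517^1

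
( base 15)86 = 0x7E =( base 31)42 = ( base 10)126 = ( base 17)77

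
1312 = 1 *1312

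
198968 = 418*476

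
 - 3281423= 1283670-4565093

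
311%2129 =311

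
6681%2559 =1563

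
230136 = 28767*8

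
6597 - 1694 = 4903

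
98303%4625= 1178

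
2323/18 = 2323/18 = 129.06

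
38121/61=38121/61 = 624.93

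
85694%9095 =3839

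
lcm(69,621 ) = 621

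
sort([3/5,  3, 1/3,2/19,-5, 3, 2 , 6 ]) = [ - 5,2/19,  1/3,  3/5,  2,3, 3,  6] 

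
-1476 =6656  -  8132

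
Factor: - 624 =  - 2^4*3^1 * 13^1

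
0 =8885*0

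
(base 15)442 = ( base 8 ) 1702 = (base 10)962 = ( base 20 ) 282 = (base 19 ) 2CC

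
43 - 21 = 22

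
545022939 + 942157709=1487180648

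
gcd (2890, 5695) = 85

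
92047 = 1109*83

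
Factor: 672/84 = 2^3 = 8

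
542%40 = 22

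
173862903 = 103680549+70182354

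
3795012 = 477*7956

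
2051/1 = 2051 = 2051.00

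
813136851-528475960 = 284660891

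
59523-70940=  -11417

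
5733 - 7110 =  - 1377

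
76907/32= 76907/32 = 2403.34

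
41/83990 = 41/83990= 0.00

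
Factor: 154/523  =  2^1*7^1*11^1*523^( - 1 ) 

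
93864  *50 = 4693200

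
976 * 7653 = 7469328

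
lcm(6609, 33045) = 33045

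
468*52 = 24336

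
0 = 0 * 80239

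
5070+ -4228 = 842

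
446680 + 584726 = 1031406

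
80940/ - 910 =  - 89 + 5/91  =  - 88.95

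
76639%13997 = 6654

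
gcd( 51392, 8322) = 146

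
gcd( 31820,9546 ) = 3182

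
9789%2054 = 1573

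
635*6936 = 4404360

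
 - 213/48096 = - 1 + 15961/16032 = -0.00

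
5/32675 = 1/6535 = 0.00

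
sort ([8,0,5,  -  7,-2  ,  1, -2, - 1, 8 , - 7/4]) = [- 7,-2, - 2,  -  7/4  , -1, 0, 1,5,8, 8]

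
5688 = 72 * 79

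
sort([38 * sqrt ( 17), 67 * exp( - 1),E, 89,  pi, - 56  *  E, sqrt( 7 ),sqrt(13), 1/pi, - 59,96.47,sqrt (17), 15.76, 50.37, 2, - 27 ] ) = [ - 56 * E,-59, - 27,  1/pi, 2,sqrt( 7 ), E,pi, sqrt( 13), sqrt( 17 ),  15.76, 67 * exp ( -1),50.37,89, 96.47,  38* sqrt(17) ]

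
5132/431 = 11 + 391/431= 11.91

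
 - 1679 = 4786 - 6465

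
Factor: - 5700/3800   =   - 2^( - 1)*3^1 = - 3/2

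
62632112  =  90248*694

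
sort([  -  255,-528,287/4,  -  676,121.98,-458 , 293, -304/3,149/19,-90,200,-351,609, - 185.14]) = [-676,-528 , - 458, -351, - 255,-185.14 ,-304/3, - 90, 149/19, 287/4,121.98, 200,293 , 609 ] 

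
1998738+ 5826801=7825539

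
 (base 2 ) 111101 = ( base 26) 29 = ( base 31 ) 1u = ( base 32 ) 1t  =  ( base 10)61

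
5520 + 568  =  6088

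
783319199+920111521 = 1703430720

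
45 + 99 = 144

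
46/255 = 46/255  =  0.18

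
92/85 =1 +7/85= 1.08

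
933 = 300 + 633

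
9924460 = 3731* 2660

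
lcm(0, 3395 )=0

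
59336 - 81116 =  - 21780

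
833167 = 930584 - 97417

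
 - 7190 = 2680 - 9870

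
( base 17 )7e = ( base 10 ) 133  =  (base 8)205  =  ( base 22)61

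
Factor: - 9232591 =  - 23^1*401417^1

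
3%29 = 3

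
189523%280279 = 189523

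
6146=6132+14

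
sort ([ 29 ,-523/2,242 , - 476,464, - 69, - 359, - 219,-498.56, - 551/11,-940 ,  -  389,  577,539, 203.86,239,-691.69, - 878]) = [ - 940,  -  878, -691.69 ,  -  498.56,-476, - 389 ,  -  359,-523/2,  -  219, - 69, - 551/11 , 29,203.86,239, 242, 464,539,577] 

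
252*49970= 12592440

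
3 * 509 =1527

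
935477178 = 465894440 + 469582738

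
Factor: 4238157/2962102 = 385287/269282=2^(-1 )*3^1*7^2*13^( - 1)*2621^1*10357^( - 1)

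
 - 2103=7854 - 9957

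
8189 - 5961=2228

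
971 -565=406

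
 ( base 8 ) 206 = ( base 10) 134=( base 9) 158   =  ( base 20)6E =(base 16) 86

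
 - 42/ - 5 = 8 + 2/5 = 8.40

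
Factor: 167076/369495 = 52/115 =2^2*5^( - 1 )*13^1 * 23^(  -  1)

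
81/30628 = 81/30628 = 0.00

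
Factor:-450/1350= - 3^( - 1) = - 1/3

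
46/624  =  23/312 = 0.07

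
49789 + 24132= 73921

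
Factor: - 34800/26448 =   -  5^2*19^( - 1 ) = -25/19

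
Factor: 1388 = 2^2*347^1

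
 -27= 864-891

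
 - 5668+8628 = 2960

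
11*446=4906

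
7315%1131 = 529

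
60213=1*60213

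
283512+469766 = 753278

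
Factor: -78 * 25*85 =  - 165750=   - 2^1*3^1*5^3*13^1* 17^1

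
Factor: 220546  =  2^1*110273^1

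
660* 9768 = 6446880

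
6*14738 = 88428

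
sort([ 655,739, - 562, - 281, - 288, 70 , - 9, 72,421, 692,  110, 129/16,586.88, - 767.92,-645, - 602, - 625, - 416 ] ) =[ - 767.92, - 645 , - 625, - 602,  -  562, - 416, - 288, - 281, - 9,129/16,70,72,110,421,586.88,  655,692,739]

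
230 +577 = 807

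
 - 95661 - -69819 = - 25842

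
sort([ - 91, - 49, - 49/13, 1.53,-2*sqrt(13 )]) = [ - 91, - 49,-2 * sqrt( 13), - 49/13,1.53]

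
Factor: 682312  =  2^3*17^1*29^1 * 173^1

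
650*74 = 48100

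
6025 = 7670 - 1645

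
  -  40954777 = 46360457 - 87315234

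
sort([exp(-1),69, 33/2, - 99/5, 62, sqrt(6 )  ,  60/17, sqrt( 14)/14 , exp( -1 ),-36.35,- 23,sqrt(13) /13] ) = [  -  36.35,  -  23, - 99/5, sqrt(14)/14,sqrt( 13) /13, exp (-1),  exp( -1 ),sqrt(6 ) , 60/17, 33/2, 62, 69] 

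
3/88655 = 3/88655  =  0.00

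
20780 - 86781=-66001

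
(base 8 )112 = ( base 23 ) 35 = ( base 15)4E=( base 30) 2e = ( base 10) 74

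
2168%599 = 371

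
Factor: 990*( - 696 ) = - 689040 = - 2^4*3^3 * 5^1 * 11^1*29^1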